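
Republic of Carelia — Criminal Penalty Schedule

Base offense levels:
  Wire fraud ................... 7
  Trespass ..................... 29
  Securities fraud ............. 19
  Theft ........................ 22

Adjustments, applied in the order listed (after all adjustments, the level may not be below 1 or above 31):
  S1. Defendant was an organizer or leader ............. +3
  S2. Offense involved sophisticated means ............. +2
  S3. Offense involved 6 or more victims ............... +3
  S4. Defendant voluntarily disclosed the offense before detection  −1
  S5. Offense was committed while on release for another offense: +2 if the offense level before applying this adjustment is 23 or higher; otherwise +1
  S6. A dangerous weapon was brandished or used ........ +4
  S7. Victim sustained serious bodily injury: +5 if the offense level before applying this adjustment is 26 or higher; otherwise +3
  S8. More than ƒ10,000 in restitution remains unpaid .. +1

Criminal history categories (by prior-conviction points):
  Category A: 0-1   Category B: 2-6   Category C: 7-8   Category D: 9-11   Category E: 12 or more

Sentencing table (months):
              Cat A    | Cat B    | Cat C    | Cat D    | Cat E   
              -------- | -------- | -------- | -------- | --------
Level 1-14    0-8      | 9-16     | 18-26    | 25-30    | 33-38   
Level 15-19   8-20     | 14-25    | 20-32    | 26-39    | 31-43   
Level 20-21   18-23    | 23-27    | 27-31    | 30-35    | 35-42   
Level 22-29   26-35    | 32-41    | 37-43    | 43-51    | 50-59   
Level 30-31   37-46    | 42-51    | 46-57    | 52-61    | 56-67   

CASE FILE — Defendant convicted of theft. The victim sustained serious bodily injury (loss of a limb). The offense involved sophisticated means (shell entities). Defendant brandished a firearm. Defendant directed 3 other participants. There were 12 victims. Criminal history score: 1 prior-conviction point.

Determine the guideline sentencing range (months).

Base offense level for theft: 22.
S1 applies: 22 + 3 = 25.
S2 applies: 25 + 2 = 27.
S3 applies: 27 + 3 = 30.
S6 applies: 30 + 4 = 34.
S7 applies (level before this adjustment is 34 ≥ 26, so +5): 34 + 5 = 39.
S8 does not apply.
Level 39 exceeds the maximum of 31; capped at 31.
Final offense level: 31.
Criminal history: 1 prior point → Category A (0-1).
Level 31 falls in the 30-31 band.
Grid: Level 30-31 × Category A = 37-46 months.

37-46 months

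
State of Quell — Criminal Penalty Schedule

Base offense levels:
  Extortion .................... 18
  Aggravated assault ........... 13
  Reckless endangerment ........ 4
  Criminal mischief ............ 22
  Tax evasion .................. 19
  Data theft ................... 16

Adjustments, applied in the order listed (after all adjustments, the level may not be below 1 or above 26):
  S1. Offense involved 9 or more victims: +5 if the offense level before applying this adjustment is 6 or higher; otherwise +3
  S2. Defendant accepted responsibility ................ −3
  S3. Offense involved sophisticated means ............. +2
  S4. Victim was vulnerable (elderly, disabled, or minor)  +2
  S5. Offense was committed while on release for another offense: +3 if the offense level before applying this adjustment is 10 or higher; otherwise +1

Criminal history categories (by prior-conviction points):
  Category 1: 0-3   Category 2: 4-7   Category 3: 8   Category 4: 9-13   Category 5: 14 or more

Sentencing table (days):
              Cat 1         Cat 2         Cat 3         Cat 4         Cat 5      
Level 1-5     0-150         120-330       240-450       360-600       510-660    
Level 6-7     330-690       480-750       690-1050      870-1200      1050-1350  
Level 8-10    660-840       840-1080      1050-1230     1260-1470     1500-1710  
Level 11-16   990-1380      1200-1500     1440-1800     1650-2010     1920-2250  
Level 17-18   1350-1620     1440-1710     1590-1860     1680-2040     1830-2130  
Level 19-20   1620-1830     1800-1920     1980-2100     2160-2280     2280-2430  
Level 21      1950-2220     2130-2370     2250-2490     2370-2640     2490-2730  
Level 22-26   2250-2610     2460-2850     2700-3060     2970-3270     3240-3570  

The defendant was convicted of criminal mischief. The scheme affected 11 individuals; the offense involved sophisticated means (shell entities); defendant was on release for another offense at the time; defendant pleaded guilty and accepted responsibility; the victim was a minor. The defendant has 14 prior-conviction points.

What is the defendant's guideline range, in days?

3240-3570 days

Base offense level for criminal mischief: 22.
S1 applies (level before this adjustment is 22 ≥ 6, so +5): 22 + 5 = 27.
S2 applies: 27 − 3 = 24.
S3 applies: 24 + 2 = 26.
S4 applies: 26 + 2 = 28.
S5 applies (level before this adjustment is 28 ≥ 10, so +3): 28 + 3 = 31.
Level 31 exceeds the maximum of 26; capped at 26.
Final offense level: 26.
Criminal history: 14 prior points → Category 5 (14+).
Level 26 falls in the 22-26 band.
Grid: Level 22-26 × Category 5 = 3240-3570 days.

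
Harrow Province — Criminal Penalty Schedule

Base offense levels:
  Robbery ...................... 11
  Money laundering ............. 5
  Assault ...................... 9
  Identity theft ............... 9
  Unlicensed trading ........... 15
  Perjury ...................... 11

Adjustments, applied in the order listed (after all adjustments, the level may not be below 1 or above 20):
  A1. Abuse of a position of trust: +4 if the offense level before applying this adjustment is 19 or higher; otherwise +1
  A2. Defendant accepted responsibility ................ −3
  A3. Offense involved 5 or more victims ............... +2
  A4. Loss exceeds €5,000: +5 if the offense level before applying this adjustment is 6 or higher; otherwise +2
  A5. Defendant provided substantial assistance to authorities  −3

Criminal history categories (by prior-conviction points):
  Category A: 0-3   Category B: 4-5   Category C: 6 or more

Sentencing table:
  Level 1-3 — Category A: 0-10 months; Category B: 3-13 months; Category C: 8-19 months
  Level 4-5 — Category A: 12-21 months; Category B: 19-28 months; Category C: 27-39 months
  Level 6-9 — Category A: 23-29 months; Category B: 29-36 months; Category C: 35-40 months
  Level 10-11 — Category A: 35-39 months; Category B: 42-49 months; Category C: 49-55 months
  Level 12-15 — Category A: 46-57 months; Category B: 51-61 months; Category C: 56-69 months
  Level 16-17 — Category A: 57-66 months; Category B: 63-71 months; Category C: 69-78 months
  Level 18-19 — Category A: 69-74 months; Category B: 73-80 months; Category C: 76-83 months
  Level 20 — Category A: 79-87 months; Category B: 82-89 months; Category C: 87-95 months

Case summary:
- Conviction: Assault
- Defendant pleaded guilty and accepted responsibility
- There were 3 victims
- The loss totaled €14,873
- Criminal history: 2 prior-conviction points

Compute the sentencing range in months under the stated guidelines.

Base offense level for assault: 9.
A1 does not apply.
A2 applies: 9 − 3 = 6.
A4 applies (level before this adjustment is 6 ≥ 6, so +5): 6 + 5 = 11.
Final offense level: 11.
Criminal history: 2 prior points → Category A (0-3).
Level 11 falls in the 10-11 band.
Grid: Level 10-11 × Category A = 35-39 months.

35-39 months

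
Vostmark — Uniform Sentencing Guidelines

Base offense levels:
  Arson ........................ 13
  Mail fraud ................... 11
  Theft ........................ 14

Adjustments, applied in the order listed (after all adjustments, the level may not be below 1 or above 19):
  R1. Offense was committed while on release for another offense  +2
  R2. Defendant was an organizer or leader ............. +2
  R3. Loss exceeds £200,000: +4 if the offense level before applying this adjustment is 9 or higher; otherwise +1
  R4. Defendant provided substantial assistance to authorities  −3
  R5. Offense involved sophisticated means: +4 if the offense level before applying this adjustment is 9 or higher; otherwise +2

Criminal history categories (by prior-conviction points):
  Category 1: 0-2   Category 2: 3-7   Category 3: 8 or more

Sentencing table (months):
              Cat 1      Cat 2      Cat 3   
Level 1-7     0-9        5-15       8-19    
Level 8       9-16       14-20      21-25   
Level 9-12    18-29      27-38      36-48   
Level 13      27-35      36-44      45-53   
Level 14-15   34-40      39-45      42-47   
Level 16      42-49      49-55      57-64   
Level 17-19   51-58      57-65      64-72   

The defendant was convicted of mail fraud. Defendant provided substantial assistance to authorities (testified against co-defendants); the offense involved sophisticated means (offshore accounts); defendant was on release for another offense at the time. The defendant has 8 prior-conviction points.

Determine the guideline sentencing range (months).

42-47 months

Base offense level for mail fraud: 11.
R1 applies: 11 + 2 = 13.
R2 does not apply.
R4 applies: 13 − 3 = 10.
R5 applies (level before this adjustment is 10 ≥ 9, so +4): 10 + 4 = 14.
Final offense level: 14.
Criminal history: 8 prior points → Category 3 (8+).
Level 14 falls in the 14-15 band.
Grid: Level 14-15 × Category 3 = 42-47 months.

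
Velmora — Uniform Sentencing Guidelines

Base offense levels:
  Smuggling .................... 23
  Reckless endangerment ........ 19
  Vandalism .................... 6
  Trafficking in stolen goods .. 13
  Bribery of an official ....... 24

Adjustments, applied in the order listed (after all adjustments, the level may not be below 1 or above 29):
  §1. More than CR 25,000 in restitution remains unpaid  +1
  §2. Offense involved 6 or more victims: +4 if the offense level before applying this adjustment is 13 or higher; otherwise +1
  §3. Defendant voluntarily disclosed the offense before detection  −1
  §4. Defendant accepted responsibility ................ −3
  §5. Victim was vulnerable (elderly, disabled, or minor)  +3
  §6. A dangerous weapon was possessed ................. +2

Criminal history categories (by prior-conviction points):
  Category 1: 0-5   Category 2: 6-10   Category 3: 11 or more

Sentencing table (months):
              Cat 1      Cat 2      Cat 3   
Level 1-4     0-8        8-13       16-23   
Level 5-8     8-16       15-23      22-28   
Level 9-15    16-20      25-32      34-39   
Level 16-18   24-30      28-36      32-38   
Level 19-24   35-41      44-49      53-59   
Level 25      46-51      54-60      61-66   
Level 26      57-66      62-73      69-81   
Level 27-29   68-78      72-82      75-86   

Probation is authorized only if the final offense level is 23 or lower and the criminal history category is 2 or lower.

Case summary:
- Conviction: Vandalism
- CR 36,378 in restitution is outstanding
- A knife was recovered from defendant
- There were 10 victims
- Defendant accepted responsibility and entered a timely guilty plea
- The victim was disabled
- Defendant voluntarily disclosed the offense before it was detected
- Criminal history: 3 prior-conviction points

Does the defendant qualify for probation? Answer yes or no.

Yes

Base offense level for vandalism: 6.
§1 applies: 6 + 1 = 7.
§2 applies (level before this adjustment is 7 < 13, so +1): 7 + 1 = 8.
§3 applies: 8 − 1 = 7.
§4 applies: 7 − 3 = 4.
§5 applies: 4 + 3 = 7.
§6 applies: 7 + 2 = 9.
Final offense level: 9.
Criminal history: 3 prior points → Category 1 (0-5).
Level 9 falls in the 9-15 band.
Grid: Level 9-15 × Category 1 = 16-20 months.
Probation check: level 9 ≤ 23 and category 1 ≤ 2 → eligible.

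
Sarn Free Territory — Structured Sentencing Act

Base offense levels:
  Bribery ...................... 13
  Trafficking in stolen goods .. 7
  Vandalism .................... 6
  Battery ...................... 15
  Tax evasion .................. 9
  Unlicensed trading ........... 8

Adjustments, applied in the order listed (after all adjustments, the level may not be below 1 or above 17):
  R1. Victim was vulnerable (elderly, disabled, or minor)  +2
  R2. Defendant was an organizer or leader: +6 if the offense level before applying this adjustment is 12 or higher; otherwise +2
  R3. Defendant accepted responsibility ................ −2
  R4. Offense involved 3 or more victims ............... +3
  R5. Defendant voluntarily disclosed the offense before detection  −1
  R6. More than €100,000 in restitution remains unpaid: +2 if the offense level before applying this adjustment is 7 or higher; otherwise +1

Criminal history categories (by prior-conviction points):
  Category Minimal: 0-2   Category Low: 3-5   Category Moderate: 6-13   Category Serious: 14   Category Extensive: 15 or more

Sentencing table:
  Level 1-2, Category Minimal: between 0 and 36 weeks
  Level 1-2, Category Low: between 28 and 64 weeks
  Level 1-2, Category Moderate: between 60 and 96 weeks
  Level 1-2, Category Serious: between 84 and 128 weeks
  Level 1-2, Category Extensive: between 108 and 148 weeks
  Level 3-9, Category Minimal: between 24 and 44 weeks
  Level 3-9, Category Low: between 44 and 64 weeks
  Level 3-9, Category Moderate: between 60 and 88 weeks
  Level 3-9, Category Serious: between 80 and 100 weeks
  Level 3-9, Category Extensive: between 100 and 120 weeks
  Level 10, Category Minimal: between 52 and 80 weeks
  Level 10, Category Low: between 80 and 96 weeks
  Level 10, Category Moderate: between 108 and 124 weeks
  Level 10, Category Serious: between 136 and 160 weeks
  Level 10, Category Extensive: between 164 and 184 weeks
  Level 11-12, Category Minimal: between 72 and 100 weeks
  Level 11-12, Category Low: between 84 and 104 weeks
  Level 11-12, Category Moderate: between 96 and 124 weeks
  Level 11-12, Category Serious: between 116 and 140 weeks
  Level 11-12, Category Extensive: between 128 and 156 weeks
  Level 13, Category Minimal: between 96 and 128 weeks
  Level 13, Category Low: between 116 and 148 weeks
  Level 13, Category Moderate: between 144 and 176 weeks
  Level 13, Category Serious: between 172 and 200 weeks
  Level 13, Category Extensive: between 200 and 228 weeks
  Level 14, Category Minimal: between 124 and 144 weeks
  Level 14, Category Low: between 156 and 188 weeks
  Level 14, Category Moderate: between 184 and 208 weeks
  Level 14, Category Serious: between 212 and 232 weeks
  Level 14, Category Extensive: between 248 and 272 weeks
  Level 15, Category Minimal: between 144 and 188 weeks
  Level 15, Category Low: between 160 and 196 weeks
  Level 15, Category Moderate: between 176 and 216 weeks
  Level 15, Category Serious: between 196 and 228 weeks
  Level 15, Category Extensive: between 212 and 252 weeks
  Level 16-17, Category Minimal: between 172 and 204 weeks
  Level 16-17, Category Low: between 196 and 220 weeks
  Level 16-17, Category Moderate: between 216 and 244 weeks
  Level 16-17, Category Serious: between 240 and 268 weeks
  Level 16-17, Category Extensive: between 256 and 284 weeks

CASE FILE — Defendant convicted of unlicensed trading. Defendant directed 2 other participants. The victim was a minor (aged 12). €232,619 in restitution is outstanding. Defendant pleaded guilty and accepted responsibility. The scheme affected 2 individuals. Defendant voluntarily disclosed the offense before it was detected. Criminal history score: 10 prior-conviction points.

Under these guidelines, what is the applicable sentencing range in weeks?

96-124 weeks

Base offense level for unlicensed trading: 8.
R1 applies: 8 + 2 = 10.
R2 applies (level before this adjustment is 10 < 12, so +2): 10 + 2 = 12.
R3 applies: 12 − 2 = 10.
R4 does not apply.
R5 applies: 10 − 1 = 9.
R6 applies (level before this adjustment is 9 ≥ 7, so +2): 9 + 2 = 11.
Final offense level: 11.
Criminal history: 10 prior points → Category Moderate (6-13).
Level 11 falls in the 11-12 band.
Grid: Level 11-12 × Category Moderate = 96-124 weeks.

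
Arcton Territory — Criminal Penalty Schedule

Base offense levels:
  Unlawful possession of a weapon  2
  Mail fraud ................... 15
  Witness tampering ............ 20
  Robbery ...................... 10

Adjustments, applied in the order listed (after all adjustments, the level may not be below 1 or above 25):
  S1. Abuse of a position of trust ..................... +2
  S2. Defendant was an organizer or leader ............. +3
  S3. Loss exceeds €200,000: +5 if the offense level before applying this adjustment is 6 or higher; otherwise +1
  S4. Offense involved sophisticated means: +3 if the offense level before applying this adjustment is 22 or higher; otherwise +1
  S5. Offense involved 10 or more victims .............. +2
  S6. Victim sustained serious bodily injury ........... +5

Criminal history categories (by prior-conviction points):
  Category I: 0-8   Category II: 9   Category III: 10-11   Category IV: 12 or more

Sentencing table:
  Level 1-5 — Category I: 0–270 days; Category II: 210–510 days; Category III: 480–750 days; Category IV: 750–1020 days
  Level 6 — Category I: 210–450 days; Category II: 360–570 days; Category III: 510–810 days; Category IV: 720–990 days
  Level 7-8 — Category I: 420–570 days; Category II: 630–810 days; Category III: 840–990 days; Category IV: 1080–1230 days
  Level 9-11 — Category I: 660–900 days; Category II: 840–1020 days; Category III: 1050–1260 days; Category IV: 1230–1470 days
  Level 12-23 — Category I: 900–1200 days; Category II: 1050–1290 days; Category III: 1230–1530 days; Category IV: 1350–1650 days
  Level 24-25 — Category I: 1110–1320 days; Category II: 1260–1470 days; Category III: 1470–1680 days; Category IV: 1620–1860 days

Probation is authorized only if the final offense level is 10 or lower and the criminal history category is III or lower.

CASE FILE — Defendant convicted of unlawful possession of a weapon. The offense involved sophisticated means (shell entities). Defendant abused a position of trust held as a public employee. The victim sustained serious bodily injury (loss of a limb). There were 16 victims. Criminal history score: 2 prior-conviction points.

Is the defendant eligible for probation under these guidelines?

Base offense level for unlawful possession of a weapon: 2.
S1 applies: 2 + 2 = 4.
S2 does not apply.
S4 applies (level before this adjustment is 4 < 22, so +1): 4 + 1 = 5.
S5 applies: 5 + 2 = 7.
S6 applies: 7 + 5 = 12.
Final offense level: 12.
Criminal history: 2 prior points → Category I (0-8).
Level 12 falls in the 12-23 band.
Grid: Level 12-23 × Category I = 900-1200 days.
Probation check: level 12 > 10 and category I ≤ III → not eligible.

No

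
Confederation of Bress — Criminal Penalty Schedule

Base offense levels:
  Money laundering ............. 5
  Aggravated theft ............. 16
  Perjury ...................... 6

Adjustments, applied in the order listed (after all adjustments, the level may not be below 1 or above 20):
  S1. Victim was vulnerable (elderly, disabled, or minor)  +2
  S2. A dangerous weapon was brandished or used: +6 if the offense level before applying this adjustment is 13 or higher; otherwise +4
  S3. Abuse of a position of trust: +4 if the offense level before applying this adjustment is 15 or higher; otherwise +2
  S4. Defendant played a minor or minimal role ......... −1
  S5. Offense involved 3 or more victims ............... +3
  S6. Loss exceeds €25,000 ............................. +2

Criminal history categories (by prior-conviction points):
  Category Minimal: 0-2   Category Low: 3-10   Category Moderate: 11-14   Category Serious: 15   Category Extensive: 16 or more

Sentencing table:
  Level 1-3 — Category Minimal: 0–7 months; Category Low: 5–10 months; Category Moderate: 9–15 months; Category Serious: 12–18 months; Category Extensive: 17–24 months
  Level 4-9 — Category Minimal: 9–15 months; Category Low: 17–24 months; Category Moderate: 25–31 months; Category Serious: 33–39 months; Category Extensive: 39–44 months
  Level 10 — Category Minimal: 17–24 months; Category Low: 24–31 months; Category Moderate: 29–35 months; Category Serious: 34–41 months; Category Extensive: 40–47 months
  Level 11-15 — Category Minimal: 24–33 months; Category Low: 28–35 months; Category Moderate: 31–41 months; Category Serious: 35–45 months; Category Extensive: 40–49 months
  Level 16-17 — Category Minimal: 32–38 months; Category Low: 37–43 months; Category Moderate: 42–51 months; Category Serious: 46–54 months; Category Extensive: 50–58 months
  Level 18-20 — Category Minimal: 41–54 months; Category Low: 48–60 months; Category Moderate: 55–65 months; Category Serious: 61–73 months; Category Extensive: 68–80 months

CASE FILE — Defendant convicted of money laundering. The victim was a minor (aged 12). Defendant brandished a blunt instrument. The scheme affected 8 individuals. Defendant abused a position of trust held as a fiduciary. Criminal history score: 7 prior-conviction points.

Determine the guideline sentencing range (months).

Base offense level for money laundering: 5.
S1 applies: 5 + 2 = 7.
S2 applies (level before this adjustment is 7 < 13, so +4): 7 + 4 = 11.
S3 applies (level before this adjustment is 11 < 15, so +2): 11 + 2 = 13.
S4 does not apply.
S5 applies: 13 + 3 = 16.
S6 does not apply.
Final offense level: 16.
Criminal history: 7 prior points → Category Low (3-10).
Level 16 falls in the 16-17 band.
Grid: Level 16-17 × Category Low = 37-43 months.

37-43 months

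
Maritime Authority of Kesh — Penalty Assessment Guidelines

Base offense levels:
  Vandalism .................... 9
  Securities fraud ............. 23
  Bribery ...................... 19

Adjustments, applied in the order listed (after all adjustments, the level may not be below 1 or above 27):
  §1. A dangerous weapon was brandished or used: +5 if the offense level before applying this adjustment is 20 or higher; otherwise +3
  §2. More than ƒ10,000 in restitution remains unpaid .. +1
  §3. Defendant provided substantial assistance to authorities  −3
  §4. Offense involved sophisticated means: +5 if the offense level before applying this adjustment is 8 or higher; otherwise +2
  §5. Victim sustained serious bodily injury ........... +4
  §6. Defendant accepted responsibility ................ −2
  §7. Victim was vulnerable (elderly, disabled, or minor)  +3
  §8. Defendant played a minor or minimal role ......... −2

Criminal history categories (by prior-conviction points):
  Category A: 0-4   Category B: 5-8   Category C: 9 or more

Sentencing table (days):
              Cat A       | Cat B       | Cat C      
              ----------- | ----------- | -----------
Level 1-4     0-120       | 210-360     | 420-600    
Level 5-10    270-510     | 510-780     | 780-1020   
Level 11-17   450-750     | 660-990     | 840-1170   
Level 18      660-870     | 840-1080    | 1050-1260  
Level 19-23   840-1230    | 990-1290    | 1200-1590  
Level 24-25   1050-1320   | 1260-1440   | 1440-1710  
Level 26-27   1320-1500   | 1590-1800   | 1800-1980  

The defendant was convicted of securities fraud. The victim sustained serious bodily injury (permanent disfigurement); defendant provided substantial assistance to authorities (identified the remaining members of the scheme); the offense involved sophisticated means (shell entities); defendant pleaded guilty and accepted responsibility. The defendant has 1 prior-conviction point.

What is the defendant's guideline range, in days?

1320-1500 days

Base offense level for securities fraud: 23.
§1 does not apply.
§2 does not apply.
§3 applies: 23 − 3 = 20.
§4 applies (level before this adjustment is 20 ≥ 8, so +5): 20 + 5 = 25.
§5 applies: 25 + 4 = 29.
§6 applies: 29 − 2 = 27.
§7 does not apply.
Final offense level: 27.
Criminal history: 1 prior point → Category A (0-4).
Level 27 falls in the 26-27 band.
Grid: Level 26-27 × Category A = 1320-1500 days.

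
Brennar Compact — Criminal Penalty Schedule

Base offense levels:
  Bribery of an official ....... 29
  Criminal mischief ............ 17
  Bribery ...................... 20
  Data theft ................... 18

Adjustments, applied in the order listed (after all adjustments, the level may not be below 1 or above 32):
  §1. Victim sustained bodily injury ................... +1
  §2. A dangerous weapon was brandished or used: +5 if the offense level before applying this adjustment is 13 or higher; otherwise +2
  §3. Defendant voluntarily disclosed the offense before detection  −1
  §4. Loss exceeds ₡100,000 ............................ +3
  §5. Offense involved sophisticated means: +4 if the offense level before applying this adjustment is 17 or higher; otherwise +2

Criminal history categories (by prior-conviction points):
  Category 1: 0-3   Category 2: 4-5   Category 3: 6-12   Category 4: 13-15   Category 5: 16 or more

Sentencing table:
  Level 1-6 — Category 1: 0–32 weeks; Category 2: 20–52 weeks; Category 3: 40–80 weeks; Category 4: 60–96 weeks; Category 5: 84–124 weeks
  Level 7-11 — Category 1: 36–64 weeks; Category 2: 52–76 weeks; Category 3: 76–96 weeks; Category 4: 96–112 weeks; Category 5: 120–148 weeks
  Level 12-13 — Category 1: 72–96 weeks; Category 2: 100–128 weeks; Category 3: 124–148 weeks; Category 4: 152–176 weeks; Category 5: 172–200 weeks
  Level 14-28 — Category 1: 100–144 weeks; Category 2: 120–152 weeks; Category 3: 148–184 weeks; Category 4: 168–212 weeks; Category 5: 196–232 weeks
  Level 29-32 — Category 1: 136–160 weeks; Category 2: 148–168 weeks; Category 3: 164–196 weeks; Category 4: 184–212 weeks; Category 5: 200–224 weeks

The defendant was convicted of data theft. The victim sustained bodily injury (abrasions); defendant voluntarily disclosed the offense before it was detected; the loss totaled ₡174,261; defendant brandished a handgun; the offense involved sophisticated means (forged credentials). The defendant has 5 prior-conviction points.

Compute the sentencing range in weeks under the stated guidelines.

148-168 weeks

Base offense level for data theft: 18.
§1 applies: 18 + 1 = 19.
§2 applies (level before this adjustment is 19 ≥ 13, so +5): 19 + 5 = 24.
§3 applies: 24 − 1 = 23.
§4 applies: 23 + 3 = 26.
§5 applies (level before this adjustment is 26 ≥ 17, so +4): 26 + 4 = 30.
Final offense level: 30.
Criminal history: 5 prior points → Category 2 (4-5).
Level 30 falls in the 29-32 band.
Grid: Level 29-32 × Category 2 = 148-168 weeks.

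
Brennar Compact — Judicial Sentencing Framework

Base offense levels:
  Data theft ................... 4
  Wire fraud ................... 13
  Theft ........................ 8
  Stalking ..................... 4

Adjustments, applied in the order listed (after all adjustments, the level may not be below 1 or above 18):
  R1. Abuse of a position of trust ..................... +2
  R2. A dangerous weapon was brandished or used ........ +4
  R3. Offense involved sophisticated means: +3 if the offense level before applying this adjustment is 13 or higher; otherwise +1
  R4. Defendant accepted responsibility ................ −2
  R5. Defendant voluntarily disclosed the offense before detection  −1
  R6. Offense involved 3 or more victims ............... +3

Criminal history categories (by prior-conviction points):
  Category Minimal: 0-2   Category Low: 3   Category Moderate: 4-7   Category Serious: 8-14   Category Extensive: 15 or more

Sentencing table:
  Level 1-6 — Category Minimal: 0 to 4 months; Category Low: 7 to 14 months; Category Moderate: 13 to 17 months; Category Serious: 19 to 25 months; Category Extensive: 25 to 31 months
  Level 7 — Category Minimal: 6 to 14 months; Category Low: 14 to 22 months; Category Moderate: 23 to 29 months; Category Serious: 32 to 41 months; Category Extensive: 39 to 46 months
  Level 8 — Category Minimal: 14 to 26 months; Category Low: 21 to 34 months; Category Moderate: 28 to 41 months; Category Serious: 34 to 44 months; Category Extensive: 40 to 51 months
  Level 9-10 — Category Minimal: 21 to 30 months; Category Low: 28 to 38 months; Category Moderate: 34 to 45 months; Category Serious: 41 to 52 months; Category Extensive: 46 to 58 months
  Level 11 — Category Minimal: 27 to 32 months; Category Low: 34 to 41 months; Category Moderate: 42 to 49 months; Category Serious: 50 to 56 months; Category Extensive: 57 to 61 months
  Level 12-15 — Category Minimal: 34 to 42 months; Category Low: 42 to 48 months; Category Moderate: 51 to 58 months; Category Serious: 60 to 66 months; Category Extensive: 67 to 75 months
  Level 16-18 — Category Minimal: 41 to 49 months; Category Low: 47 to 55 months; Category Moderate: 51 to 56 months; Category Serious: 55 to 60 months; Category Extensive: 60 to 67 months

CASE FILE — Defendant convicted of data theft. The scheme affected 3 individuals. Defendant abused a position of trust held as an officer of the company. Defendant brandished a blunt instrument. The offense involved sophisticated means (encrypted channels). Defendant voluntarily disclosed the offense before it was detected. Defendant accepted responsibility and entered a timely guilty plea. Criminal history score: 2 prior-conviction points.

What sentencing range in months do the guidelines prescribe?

27-32 months

Base offense level for data theft: 4.
R1 applies: 4 + 2 = 6.
R2 applies: 6 + 4 = 10.
R3 applies (level before this adjustment is 10 < 13, so +1): 10 + 1 = 11.
R4 applies: 11 − 2 = 9.
R5 applies: 9 − 1 = 8.
R6 applies: 8 + 3 = 11.
Final offense level: 11.
Criminal history: 2 prior points → Category Minimal (0-2).
Level 11 falls in the 11 band.
Grid: Level 11 × Category Minimal = 27-32 months.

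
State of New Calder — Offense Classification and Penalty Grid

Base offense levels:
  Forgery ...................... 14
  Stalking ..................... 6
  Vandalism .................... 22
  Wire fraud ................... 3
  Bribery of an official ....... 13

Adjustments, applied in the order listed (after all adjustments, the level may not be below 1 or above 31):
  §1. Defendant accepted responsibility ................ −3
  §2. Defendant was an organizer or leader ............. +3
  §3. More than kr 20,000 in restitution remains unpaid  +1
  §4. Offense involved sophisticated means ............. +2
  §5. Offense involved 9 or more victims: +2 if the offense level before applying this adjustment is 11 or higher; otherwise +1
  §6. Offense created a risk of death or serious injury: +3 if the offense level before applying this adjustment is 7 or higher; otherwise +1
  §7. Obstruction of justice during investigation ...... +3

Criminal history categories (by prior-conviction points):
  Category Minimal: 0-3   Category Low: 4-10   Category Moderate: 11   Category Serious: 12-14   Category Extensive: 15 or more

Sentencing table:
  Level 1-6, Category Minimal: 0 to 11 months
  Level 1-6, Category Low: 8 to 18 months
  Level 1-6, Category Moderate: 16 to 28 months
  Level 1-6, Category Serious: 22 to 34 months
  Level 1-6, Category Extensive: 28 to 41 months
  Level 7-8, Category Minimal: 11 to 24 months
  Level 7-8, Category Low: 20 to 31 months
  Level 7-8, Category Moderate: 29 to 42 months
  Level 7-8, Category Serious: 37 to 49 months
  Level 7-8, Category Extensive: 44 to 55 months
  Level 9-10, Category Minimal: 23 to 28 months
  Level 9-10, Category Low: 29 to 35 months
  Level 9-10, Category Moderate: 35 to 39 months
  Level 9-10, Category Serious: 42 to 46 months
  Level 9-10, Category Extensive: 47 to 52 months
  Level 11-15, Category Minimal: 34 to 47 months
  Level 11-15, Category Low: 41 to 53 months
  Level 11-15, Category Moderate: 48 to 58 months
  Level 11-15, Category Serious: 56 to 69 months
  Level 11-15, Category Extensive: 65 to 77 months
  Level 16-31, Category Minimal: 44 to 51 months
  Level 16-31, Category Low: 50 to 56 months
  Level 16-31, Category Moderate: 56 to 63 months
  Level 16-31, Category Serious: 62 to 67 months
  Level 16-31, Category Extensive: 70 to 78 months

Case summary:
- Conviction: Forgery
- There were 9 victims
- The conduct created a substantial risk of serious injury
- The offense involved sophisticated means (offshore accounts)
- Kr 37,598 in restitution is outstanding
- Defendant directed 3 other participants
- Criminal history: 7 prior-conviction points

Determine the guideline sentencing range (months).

Base offense level for forgery: 14.
§1 does not apply.
§2 applies: 14 + 3 = 17.
§3 applies: 17 + 1 = 18.
§4 applies: 18 + 2 = 20.
§5 applies (level before this adjustment is 20 ≥ 11, so +2): 20 + 2 = 22.
§6 applies (level before this adjustment is 22 ≥ 7, so +3): 22 + 3 = 25.
§7 does not apply.
Final offense level: 25.
Criminal history: 7 prior points → Category Low (4-10).
Level 25 falls in the 16-31 band.
Grid: Level 16-31 × Category Low = 50-56 months.

50-56 months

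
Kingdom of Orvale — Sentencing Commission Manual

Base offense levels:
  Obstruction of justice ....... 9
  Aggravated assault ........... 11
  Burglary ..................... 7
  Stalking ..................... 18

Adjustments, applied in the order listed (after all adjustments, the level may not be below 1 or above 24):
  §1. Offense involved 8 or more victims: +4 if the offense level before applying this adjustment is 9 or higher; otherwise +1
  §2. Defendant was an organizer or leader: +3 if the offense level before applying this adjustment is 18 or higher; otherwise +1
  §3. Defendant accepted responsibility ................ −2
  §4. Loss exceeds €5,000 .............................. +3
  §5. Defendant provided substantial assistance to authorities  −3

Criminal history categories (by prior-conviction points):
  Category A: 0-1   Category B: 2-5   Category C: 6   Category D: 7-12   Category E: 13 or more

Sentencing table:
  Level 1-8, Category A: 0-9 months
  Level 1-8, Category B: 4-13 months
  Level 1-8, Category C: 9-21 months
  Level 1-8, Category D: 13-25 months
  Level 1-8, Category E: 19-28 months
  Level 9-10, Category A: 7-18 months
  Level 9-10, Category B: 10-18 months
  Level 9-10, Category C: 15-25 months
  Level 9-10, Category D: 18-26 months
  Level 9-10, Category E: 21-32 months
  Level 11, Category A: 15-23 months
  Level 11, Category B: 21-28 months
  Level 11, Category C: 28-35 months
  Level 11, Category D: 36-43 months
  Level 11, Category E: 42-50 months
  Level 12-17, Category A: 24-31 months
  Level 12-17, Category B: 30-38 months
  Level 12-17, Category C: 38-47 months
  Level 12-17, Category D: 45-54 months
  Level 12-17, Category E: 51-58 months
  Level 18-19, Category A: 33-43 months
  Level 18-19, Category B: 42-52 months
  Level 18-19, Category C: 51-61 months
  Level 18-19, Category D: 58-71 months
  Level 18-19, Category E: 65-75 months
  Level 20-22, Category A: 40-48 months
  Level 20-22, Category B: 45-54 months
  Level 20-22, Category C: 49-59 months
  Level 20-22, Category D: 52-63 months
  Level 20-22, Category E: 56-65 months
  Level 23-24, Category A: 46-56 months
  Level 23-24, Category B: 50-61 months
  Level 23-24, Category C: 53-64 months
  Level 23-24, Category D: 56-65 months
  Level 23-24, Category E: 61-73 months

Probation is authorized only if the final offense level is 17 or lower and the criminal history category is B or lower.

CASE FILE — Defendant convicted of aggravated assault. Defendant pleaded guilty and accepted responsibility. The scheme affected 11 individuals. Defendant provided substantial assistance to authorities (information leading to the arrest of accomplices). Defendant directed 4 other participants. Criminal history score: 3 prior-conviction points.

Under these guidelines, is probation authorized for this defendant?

Base offense level for aggravated assault: 11.
§1 applies (level before this adjustment is 11 ≥ 9, so +4): 11 + 4 = 15.
§2 applies (level before this adjustment is 15 < 18, so +1): 15 + 1 = 16.
§3 applies: 16 − 2 = 14.
§4 does not apply.
§5 applies: 14 − 3 = 11.
Final offense level: 11.
Criminal history: 3 prior points → Category B (2-5).
Level 11 falls in the 11 band.
Grid: Level 11 × Category B = 21-28 months.
Probation check: level 11 ≤ 17 and category B ≤ B → eligible.

Yes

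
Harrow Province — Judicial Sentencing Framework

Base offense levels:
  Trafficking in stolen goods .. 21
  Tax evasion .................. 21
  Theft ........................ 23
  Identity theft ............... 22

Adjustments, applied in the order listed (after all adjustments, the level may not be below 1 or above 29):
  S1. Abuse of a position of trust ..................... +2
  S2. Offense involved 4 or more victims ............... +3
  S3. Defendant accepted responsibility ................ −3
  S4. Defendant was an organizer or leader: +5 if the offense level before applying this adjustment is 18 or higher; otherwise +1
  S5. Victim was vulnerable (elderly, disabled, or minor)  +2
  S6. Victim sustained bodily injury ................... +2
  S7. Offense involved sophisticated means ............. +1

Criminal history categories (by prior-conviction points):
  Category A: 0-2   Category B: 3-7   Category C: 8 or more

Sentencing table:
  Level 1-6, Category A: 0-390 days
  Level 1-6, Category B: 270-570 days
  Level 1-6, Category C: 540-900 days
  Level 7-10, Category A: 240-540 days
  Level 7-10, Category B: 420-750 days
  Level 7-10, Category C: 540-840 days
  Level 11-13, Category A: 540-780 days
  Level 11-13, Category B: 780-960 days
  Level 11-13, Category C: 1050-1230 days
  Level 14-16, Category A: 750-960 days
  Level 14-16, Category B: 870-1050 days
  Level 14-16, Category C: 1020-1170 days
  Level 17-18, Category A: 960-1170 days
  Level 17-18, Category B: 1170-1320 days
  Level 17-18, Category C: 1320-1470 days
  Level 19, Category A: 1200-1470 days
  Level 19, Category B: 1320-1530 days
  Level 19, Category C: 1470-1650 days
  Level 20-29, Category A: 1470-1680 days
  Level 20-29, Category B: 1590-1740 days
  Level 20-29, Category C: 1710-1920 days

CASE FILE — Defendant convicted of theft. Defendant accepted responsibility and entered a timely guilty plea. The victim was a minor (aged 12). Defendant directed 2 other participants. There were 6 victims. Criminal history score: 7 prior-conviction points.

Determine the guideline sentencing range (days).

1590-1740 days

Base offense level for theft: 23.
S2 applies: 23 + 3 = 26.
S3 applies: 26 − 3 = 23.
S4 applies (level before this adjustment is 23 ≥ 18, so +5): 23 + 5 = 28.
S5 applies: 28 + 2 = 30.
S6 does not apply.
Level 30 exceeds the maximum of 29; capped at 29.
Final offense level: 29.
Criminal history: 7 prior points → Category B (3-7).
Level 29 falls in the 20-29 band.
Grid: Level 20-29 × Category B = 1590-1740 days.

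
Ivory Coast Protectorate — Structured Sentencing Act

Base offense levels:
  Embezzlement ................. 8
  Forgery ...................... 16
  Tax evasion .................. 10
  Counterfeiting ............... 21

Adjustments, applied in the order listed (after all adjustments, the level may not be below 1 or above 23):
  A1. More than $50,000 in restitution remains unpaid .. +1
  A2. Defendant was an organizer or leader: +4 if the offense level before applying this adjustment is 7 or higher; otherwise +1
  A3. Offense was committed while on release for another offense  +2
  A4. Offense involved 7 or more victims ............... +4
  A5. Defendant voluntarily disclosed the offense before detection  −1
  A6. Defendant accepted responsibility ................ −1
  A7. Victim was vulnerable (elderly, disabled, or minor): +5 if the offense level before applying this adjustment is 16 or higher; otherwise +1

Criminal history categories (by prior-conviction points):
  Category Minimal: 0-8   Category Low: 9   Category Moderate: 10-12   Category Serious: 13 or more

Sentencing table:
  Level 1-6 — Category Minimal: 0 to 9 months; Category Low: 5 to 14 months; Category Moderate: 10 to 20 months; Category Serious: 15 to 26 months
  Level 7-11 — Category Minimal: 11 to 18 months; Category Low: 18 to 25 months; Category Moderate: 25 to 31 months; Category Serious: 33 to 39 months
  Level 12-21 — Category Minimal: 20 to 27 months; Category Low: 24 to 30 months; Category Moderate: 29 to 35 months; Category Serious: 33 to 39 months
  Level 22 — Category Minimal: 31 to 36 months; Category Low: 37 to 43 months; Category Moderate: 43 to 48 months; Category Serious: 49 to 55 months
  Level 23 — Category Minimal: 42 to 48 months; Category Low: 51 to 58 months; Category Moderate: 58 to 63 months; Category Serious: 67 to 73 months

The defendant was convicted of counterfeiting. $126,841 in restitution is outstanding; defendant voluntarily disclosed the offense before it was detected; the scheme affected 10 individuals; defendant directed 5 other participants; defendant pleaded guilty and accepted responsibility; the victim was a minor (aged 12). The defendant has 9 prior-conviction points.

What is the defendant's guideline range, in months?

Base offense level for counterfeiting: 21.
A1 applies: 21 + 1 = 22.
A2 applies (level before this adjustment is 22 ≥ 7, so +4): 22 + 4 = 26.
A3 does not apply.
A4 applies: 26 + 4 = 30.
A5 applies: 30 − 1 = 29.
A6 applies: 29 − 1 = 28.
A7 applies (level before this adjustment is 28 ≥ 16, so +5): 28 + 5 = 33.
Level 33 exceeds the maximum of 23; capped at 23.
Final offense level: 23.
Criminal history: 9 prior points → Category Low (9).
Level 23 falls in the 23 band.
Grid: Level 23 × Category Low = 51-58 months.

51-58 months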